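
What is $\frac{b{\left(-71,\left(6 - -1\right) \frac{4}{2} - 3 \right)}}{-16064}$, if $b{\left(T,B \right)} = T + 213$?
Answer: $- \frac{71}{8032} \approx -0.0088396$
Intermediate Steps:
$b{\left(T,B \right)} = 213 + T$
$\frac{b{\left(-71,\left(6 - -1\right) \frac{4}{2} - 3 \right)}}{-16064} = \frac{213 - 71}{-16064} = 142 \left(- \frac{1}{16064}\right) = - \frac{71}{8032}$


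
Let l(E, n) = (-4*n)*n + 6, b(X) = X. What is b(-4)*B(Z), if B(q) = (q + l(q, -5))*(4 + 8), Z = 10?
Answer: 4032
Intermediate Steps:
l(E, n) = 6 - 4*n² (l(E, n) = -4*n² + 6 = 6 - 4*n²)
B(q) = -1128 + 12*q (B(q) = (q + (6 - 4*(-5)²))*(4 + 8) = (q + (6 - 4*25))*12 = (q + (6 - 100))*12 = (q - 94)*12 = (-94 + q)*12 = -1128 + 12*q)
b(-4)*B(Z) = -4*(-1128 + 12*10) = -4*(-1128 + 120) = -4*(-1008) = 4032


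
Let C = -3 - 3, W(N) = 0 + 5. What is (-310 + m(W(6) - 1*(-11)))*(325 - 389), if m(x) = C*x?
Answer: 25984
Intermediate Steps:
W(N) = 5
C = -6
m(x) = -6*x
(-310 + m(W(6) - 1*(-11)))*(325 - 389) = (-310 - 6*(5 - 1*(-11)))*(325 - 389) = (-310 - 6*(5 + 11))*(-64) = (-310 - 6*16)*(-64) = (-310 - 96)*(-64) = -406*(-64) = 25984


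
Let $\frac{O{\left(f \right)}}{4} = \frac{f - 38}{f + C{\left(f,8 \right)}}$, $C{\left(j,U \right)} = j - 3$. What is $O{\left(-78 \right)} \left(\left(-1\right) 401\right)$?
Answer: $- \frac{186064}{159} \approx -1170.2$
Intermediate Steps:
$C{\left(j,U \right)} = -3 + j$
$O{\left(f \right)} = \frac{4 \left(-38 + f\right)}{-3 + 2 f}$ ($O{\left(f \right)} = 4 \frac{f - 38}{f + \left(-3 + f\right)} = 4 \frac{-38 + f}{-3 + 2 f} = \frac{4 \left(-38 + f\right)}{-3 + 2 f}$)
$O{\left(-78 \right)} \left(\left(-1\right) 401\right) = \frac{4 \left(-38 - 78\right)}{-3 + 2 \left(-78\right)} \left(\left(-1\right) 401\right) = 4 \frac{1}{-3 - 156} \left(-116\right) \left(-401\right) = 4 \frac{1}{-159} \left(-116\right) \left(-401\right) = 4 \left(- \frac{1}{159}\right) \left(-116\right) \left(-401\right) = \frac{464}{159} \left(-401\right) = - \frac{186064}{159}$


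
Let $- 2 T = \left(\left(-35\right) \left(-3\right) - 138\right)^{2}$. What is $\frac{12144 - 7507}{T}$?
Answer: $- \frac{9274}{1089} \approx -8.5161$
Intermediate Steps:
$T = - \frac{1089}{2}$ ($T = - \frac{\left(\left(-35\right) \left(-3\right) - 138\right)^{2}}{2} = - \frac{\left(105 - 138\right)^{2}}{2} = - \frac{\left(-33\right)^{2}}{2} = \left(- \frac{1}{2}\right) 1089 = - \frac{1089}{2} \approx -544.5$)
$\frac{12144 - 7507}{T} = \frac{12144 - 7507}{- \frac{1089}{2}} = 4637 \left(- \frac{2}{1089}\right) = - \frac{9274}{1089}$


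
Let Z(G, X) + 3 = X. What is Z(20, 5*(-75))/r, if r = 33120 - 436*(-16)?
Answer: -27/2864 ≈ -0.0094274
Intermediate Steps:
Z(G, X) = -3 + X
r = 40096 (r = 33120 + 6976 = 40096)
Z(20, 5*(-75))/r = (-3 + 5*(-75))/40096 = (-3 - 375)*(1/40096) = -378*1/40096 = -27/2864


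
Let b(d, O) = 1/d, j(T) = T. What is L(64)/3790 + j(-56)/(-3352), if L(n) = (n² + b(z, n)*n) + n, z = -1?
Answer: 871377/794005 ≈ 1.0974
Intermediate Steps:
L(n) = n² (L(n) = (n² + n/(-1)) + n = (n² - n) + n = n²)
L(64)/3790 + j(-56)/(-3352) = 64²/3790 - 56/(-3352) = 4096*(1/3790) - 56*(-1/3352) = 2048/1895 + 7/419 = 871377/794005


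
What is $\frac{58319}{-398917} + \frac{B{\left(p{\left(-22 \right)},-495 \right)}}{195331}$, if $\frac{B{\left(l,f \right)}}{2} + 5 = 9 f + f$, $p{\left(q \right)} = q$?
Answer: $- \frac{15344776059}{77920856527} \approx -0.19693$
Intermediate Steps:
$B{\left(l,f \right)} = -10 + 20 f$ ($B{\left(l,f \right)} = -10 + 2 \left(9 f + f\right) = -10 + 2 \cdot 10 f = -10 + 20 f$)
$\frac{58319}{-398917} + \frac{B{\left(p{\left(-22 \right)},-495 \right)}}{195331} = \frac{58319}{-398917} + \frac{-10 + 20 \left(-495\right)}{195331} = 58319 \left(- \frac{1}{398917}\right) + \left(-10 - 9900\right) \frac{1}{195331} = - \frac{58319}{398917} - \frac{9910}{195331} = - \frac{15344776059}{77920856527}$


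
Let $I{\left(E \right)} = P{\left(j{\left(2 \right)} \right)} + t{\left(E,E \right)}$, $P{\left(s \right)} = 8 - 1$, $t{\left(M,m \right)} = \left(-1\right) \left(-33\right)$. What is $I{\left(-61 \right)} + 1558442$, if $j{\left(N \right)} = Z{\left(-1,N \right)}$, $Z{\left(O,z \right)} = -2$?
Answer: $1558482$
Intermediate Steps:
$j{\left(N \right)} = -2$
$t{\left(M,m \right)} = 33$
$P{\left(s \right)} = 7$ ($P{\left(s \right)} = 8 - 1 = 7$)
$I{\left(E \right)} = 40$ ($I{\left(E \right)} = 7 + 33 = 40$)
$I{\left(-61 \right)} + 1558442 = 40 + 1558442 = 1558482$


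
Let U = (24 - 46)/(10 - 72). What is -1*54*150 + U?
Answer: -251089/31 ≈ -8099.6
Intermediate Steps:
U = 11/31 (U = -22/(-62) = -22*(-1/62) = 11/31 ≈ 0.35484)
-1*54*150 + U = -1*54*150 + 11/31 = -54*150 + 11/31 = -8100 + 11/31 = -251089/31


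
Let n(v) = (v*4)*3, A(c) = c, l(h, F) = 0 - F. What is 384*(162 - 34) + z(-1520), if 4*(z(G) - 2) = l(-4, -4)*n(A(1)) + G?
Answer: 48786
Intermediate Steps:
l(h, F) = -F
n(v) = 12*v (n(v) = (4*v)*3 = 12*v)
z(G) = 14 + G/4 (z(G) = 2 + ((-1*(-4))*(12*1) + G)/4 = 2 + (4*12 + G)/4 = 2 + (48 + G)/4 = 2 + (12 + G/4) = 14 + G/4)
384*(162 - 34) + z(-1520) = 384*(162 - 34) + (14 + (¼)*(-1520)) = 384*128 + (14 - 380) = 49152 - 366 = 48786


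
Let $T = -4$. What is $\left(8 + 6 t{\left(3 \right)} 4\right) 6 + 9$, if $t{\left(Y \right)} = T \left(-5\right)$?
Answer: $2937$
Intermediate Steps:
$t{\left(Y \right)} = 20$ ($t{\left(Y \right)} = \left(-4\right) \left(-5\right) = 20$)
$\left(8 + 6 t{\left(3 \right)} 4\right) 6 + 9 = \left(8 + 6 \cdot 20 \cdot 4\right) 6 + 9 = \left(8 + 120 \cdot 4\right) 6 + 9 = \left(8 + 480\right) 6 + 9 = 488 \cdot 6 + 9 = 2928 + 9 = 2937$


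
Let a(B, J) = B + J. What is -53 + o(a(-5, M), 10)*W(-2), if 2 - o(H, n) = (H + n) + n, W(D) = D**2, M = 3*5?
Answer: -165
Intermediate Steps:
M = 15
o(H, n) = 2 - H - 2*n (o(H, n) = 2 - ((H + n) + n) = 2 - (H + 2*n) = 2 + (-H - 2*n) = 2 - H - 2*n)
-53 + o(a(-5, M), 10)*W(-2) = -53 + (2 - (-5 + 15) - 2*10)*(-2)**2 = -53 + (2 - 1*10 - 20)*4 = -53 + (2 - 10 - 20)*4 = -53 - 28*4 = -53 - 112 = -165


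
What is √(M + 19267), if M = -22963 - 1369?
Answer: I*√5065 ≈ 71.169*I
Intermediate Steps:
M = -24332
√(M + 19267) = √(-24332 + 19267) = √(-5065) = I*√5065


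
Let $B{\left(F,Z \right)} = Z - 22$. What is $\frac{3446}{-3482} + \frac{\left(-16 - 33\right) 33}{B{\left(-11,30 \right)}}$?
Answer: $- \frac{2828981}{13928} \approx -203.11$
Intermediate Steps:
$B{\left(F,Z \right)} = -22 + Z$
$\frac{3446}{-3482} + \frac{\left(-16 - 33\right) 33}{B{\left(-11,30 \right)}} = \frac{3446}{-3482} + \frac{\left(-16 - 33\right) 33}{-22 + 30} = 3446 \left(- \frac{1}{3482}\right) + \frac{\left(-49\right) 33}{8} = - \frac{1723}{1741} - \frac{1617}{8} = - \frac{2828981}{13928}$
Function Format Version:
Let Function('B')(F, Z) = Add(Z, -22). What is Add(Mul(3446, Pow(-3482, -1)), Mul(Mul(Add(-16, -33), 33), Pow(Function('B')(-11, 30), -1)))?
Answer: Rational(-2828981, 13928) ≈ -203.11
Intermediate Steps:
Function('B')(F, Z) = Add(-22, Z)
Add(Mul(3446, Pow(-3482, -1)), Mul(Mul(Add(-16, -33), 33), Pow(Function('B')(-11, 30), -1))) = Add(Mul(3446, Pow(-3482, -1)), Mul(Mul(Add(-16, -33), 33), Pow(Add(-22, 30), -1))) = Add(Mul(3446, Rational(-1, 3482)), Mul(Mul(-49, 33), Pow(8, -1))) = Add(Rational(-1723, 1741), Mul(-1617, Rational(1, 8))) = Add(Rational(-1723, 1741), Rational(-1617, 8)) = Rational(-2828981, 13928)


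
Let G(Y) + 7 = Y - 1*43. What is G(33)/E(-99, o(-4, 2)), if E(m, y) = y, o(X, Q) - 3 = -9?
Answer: 17/6 ≈ 2.8333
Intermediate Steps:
o(X, Q) = -6 (o(X, Q) = 3 - 9 = -6)
G(Y) = -50 + Y (G(Y) = -7 + (Y - 1*43) = -7 + (Y - 43) = -7 + (-43 + Y) = -50 + Y)
G(33)/E(-99, o(-4, 2)) = (-50 + 33)/(-6) = -17*(-1/6) = 17/6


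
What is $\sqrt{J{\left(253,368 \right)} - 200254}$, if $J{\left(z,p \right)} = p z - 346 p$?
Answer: $i \sqrt{234478} \approx 484.23 i$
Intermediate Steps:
$J{\left(z,p \right)} = - 346 p + p z$
$\sqrt{J{\left(253,368 \right)} - 200254} = \sqrt{368 \left(-346 + 253\right) - 200254} = \sqrt{368 \left(-93\right) + \left(-226055 + 25801\right)} = \sqrt{-34224 - 200254} = \sqrt{-234478} = i \sqrt{234478}$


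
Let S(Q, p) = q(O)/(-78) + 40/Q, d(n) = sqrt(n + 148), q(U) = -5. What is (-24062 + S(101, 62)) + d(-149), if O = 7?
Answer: -189556811/7878 + I ≈ -24062.0 + 1.0*I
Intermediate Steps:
d(n) = sqrt(148 + n)
S(Q, p) = 5/78 + 40/Q (S(Q, p) = -5/(-78) + 40/Q = -5*(-1/78) + 40/Q = 5/78 + 40/Q)
(-24062 + S(101, 62)) + d(-149) = (-24062 + (5/78 + 40/101)) + sqrt(148 - 149) = (-24062 + (5/78 + 40*(1/101))) + sqrt(-1) = (-24062 + (5/78 + 40/101)) + I = (-24062 + 3625/7878) + I = -189556811/7878 + I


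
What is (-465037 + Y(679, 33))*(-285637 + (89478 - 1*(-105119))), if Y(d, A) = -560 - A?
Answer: 42390955200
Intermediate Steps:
(-465037 + Y(679, 33))*(-285637 + (89478 - 1*(-105119))) = (-465037 + (-560 - 1*33))*(-285637 + (89478 - 1*(-105119))) = (-465037 + (-560 - 33))*(-285637 + (89478 + 105119)) = (-465037 - 593)*(-285637 + 194597) = -465630*(-91040) = 42390955200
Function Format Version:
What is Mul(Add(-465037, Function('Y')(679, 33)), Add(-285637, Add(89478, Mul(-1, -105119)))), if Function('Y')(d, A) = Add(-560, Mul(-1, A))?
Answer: 42390955200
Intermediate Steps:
Mul(Add(-465037, Function('Y')(679, 33)), Add(-285637, Add(89478, Mul(-1, -105119)))) = Mul(Add(-465037, Add(-560, Mul(-1, 33))), Add(-285637, Add(89478, Mul(-1, -105119)))) = Mul(Add(-465037, Add(-560, -33)), Add(-285637, Add(89478, 105119))) = Mul(Add(-465037, -593), Add(-285637, 194597)) = Mul(-465630, -91040) = 42390955200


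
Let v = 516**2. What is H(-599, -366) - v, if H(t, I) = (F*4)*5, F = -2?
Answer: -266296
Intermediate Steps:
v = 266256
H(t, I) = -40 (H(t, I) = -2*4*5 = -8*5 = -40)
H(-599, -366) - v = -40 - 1*266256 = -40 - 266256 = -266296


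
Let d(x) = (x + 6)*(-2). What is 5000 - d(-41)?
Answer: 4930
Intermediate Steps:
d(x) = -12 - 2*x (d(x) = (6 + x)*(-2) = -12 - 2*x)
5000 - d(-41) = 5000 - (-12 - 2*(-41)) = 5000 - (-12 + 82) = 5000 - 1*70 = 5000 - 70 = 4930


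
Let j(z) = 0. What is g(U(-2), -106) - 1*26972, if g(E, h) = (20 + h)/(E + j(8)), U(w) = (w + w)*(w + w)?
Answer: -215819/8 ≈ -26977.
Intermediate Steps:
U(w) = 4*w² (U(w) = (2*w)*(2*w) = 4*w²)
g(E, h) = (20 + h)/E (g(E, h) = (20 + h)/(E + 0) = (20 + h)/E)
g(U(-2), -106) - 1*26972 = (20 - 106)/((4*(-2)²)) - 1*26972 = -86/(4*4) - 26972 = -86/16 - 26972 = (1/16)*(-86) - 26972 = -43/8 - 26972 = -215819/8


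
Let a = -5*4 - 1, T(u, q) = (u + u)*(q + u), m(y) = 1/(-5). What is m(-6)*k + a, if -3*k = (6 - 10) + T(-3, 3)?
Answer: -319/15 ≈ -21.267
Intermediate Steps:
m(y) = -1/5
T(u, q) = 2*u*(q + u) (T(u, q) = (2*u)*(q + u) = 2*u*(q + u))
a = -21 (a = -20 - 1 = -21)
k = 4/3 (k = -((6 - 10) + 2*(-3)*(3 - 3))/3 = -(-4 + 2*(-3)*0)/3 = -(-4 + 0)/3 = -1/3*(-4) = 4/3 ≈ 1.3333)
m(-6)*k + a = -1/5*4/3 - 21 = -4/15 - 21 = -319/15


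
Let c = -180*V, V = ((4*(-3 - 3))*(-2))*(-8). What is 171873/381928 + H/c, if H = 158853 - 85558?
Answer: 996831863/659971584 ≈ 1.5104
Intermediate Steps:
H = 73295
V = -384 (V = ((4*(-6))*(-2))*(-8) = -24*(-2)*(-8) = 48*(-8) = -384)
c = 69120 (c = -180*(-384) = 69120)
171873/381928 + H/c = 171873/381928 + 73295/69120 = 171873*(1/381928) + 73295*(1/69120) = 171873/381928 + 14659/13824 = 996831863/659971584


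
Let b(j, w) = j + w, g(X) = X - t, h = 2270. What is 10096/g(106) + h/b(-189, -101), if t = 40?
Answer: 138901/957 ≈ 145.14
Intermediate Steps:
g(X) = -40 + X (g(X) = X - 1*40 = X - 40 = -40 + X)
10096/g(106) + h/b(-189, -101) = 10096/(-40 + 106) + 2270/(-189 - 101) = 10096/66 + 2270/(-290) = 10096*(1/66) + 2270*(-1/290) = 5048/33 - 227/29 = 138901/957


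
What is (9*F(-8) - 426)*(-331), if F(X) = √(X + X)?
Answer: 141006 - 11916*I ≈ 1.4101e+5 - 11916.0*I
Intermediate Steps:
F(X) = √2*√X (F(X) = √(2*X) = √2*√X)
(9*F(-8) - 426)*(-331) = (9*(√2*√(-8)) - 426)*(-331) = (9*(√2*(2*I*√2)) - 426)*(-331) = (9*(4*I) - 426)*(-331) = (36*I - 426)*(-331) = (-426 + 36*I)*(-331) = 141006 - 11916*I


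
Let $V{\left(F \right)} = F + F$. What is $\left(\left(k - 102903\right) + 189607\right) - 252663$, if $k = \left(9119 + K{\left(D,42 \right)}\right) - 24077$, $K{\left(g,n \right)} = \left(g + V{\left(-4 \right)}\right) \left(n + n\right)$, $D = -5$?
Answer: $-182009$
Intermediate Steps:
$V{\left(F \right)} = 2 F$
$K{\left(g,n \right)} = 2 n \left(-8 + g\right)$ ($K{\left(g,n \right)} = \left(g + 2 \left(-4\right)\right) \left(n + n\right) = \left(g - 8\right) 2 n = \left(-8 + g\right) 2 n = 2 n \left(-8 + g\right)$)
$k = -16050$ ($k = \left(9119 + 2 \cdot 42 \left(-8 - 5\right)\right) - 24077 = \left(9119 + 2 \cdot 42 \left(-13\right)\right) - 24077 = \left(9119 - 1092\right) - 24077 = 8027 - 24077 = -16050$)
$\left(\left(k - 102903\right) + 189607\right) - 252663 = \left(\left(-16050 - 102903\right) + 189607\right) - 252663 = \left(-118953 + 189607\right) - 252663 = 70654 - 252663 = -182009$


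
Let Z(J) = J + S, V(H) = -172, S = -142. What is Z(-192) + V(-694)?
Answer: -506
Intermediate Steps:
Z(J) = -142 + J (Z(J) = J - 142 = -142 + J)
Z(-192) + V(-694) = (-142 - 192) - 172 = -334 - 172 = -506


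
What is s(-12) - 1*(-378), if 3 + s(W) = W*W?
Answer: 519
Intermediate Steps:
s(W) = -3 + W² (s(W) = -3 + W*W = -3 + W²)
s(-12) - 1*(-378) = (-3 + (-12)²) - 1*(-378) = (-3 + 144) + 378 = 141 + 378 = 519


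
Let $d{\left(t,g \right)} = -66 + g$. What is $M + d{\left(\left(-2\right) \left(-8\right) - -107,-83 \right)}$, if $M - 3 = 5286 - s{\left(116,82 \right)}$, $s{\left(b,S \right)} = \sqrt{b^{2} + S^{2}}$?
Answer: $5140 - 2 \sqrt{5045} \approx 4997.9$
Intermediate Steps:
$s{\left(b,S \right)} = \sqrt{S^{2} + b^{2}}$
$M = 5289 - 2 \sqrt{5045}$ ($M = 3 + \left(5286 - \sqrt{82^{2} + 116^{2}}\right) = 3 + \left(5286 - \sqrt{6724 + 13456}\right) = 3 + \left(5286 - \sqrt{20180}\right) = 3 + \left(5286 - 2 \sqrt{5045}\right) = 5289 - 2 \sqrt{5045} \approx 5146.9$)
$M + d{\left(\left(-2\right) \left(-8\right) - -107,-83 \right)} = \left(5289 - 2 \sqrt{5045}\right) - 149 = 5140 - 2 \sqrt{5045}$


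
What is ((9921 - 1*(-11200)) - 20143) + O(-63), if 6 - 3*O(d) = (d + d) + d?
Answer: 1043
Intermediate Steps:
O(d) = 2 - d (O(d) = 2 - ((d + d) + d)/3 = 2 - (2*d + d)/3 = 2 - d)
((9921 - 1*(-11200)) - 20143) + O(-63) = ((9921 - 1*(-11200)) - 20143) + (2 - 1*(-63)) = ((9921 + 11200) - 20143) + (2 + 63) = (21121 - 20143) + 65 = 978 + 65 = 1043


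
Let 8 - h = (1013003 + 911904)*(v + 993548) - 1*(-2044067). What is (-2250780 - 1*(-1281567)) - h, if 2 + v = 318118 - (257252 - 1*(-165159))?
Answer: 1711730399317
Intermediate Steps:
v = -104295 (v = -2 + (318118 - (257252 - 1*(-165159))) = -2 + (318118 - (257252 + 165159)) = -2 + (318118 - 1*422411) = -2 + (318118 - 422411) = -2 - 104293 = -104295)
h = -1711731368530 (h = 8 - ((1013003 + 911904)*(-104295 + 993548) - 1*(-2044067)) = 8 - (1924907*889253 + 2044067) = 8 - (1711729324471 + 2044067) = 8 - 1*1711731368538 = 8 - 1711731368538 = -1711731368530)
(-2250780 - 1*(-1281567)) - h = (-2250780 - 1*(-1281567)) - 1*(-1711731368530) = (-2250780 + 1281567) + 1711731368530 = -969213 + 1711731368530 = 1711730399317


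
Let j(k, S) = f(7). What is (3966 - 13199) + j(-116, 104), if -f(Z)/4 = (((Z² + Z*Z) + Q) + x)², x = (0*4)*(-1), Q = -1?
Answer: -46869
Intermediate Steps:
x = 0 (x = 0*(-1) = 0)
f(Z) = -4*(-1 + 2*Z²)² (f(Z) = -4*(((Z² + Z*Z) - 1) + 0)² = -4*(((Z² + Z²) - 1) + 0)² = -4*((2*Z² - 1) + 0)² = -4*((-1 + 2*Z²) + 0)² = -4*(-1 + 2*Z²)²)
j(k, S) = -37636 (j(k, S) = -4*(-1 + 2*7²)² = -4*(-1 + 2*49)² = -4*(-1 + 98)² = -4*97² = -4*9409 = -37636)
(3966 - 13199) + j(-116, 104) = (3966 - 13199) - 37636 = -9233 - 37636 = -46869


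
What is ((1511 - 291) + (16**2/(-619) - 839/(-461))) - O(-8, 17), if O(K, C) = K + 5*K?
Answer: 362236537/285359 ≈ 1269.4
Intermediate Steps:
O(K, C) = 6*K
((1511 - 291) + (16**2/(-619) - 839/(-461))) - O(-8, 17) = ((1511 - 291) + (16**2/(-619) - 839/(-461))) - 6*(-8) = (1220 + (256*(-1/619) - 839*(-1/461))) - 1*(-48) = (1220 + (-256/619 + 839/461)) + 48 = (1220 + 401325/285359) + 48 = 348539305/285359 + 48 = 362236537/285359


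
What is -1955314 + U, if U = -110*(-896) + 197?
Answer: -1856557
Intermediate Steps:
U = 98757 (U = 98560 + 197 = 98757)
-1955314 + U = -1955314 + 98757 = -1856557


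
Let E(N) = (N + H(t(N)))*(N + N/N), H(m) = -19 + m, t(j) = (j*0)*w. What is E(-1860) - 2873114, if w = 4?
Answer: 619947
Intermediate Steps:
t(j) = 0 (t(j) = (j*0)*4 = 0*4 = 0)
E(N) = (1 + N)*(-19 + N) (E(N) = (N + (-19 + 0))*(N + N/N) = (N - 19)*(N + 1) = (-19 + N)*(1 + N) = (1 + N)*(-19 + N))
E(-1860) - 2873114 = (-19 + (-1860)² - 18*(-1860)) - 2873114 = (-19 + 3459600 + 33480) - 2873114 = 3493061 - 2873114 = 619947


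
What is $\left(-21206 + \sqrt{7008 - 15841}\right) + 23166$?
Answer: $1960 + 11 i \sqrt{73} \approx 1960.0 + 93.984 i$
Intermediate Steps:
$\left(-21206 + \sqrt{7008 - 15841}\right) + 23166 = \left(-21206 + \sqrt{-8833}\right) + 23166 = \left(-21206 + 11 i \sqrt{73}\right) + 23166 = 1960 + 11 i \sqrt{73}$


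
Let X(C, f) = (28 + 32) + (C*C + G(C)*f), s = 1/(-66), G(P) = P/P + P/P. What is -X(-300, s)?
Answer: -2971979/33 ≈ -90060.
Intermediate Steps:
G(P) = 2 (G(P) = 1 + 1 = 2)
s = -1/66 ≈ -0.015152
X(C, f) = 60 + C² + 2*f (X(C, f) = (28 + 32) + (C*C + 2*f) = 60 + (C² + 2*f) = 60 + C² + 2*f)
-X(-300, s) = -(60 + (-300)² + 2*(-1/66)) = -(60 + 90000 - 1/33) = -1*2971979/33 = -2971979/33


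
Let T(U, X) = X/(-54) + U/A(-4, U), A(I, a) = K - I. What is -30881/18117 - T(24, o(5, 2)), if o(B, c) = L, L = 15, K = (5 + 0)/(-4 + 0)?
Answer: -367921/36234 ≈ -10.154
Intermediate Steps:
K = -5/4 (K = 5/(-4) = 5*(-¼) = -5/4 ≈ -1.2500)
A(I, a) = -5/4 - I
o(B, c) = 15
T(U, X) = -X/54 + 4*U/11 (T(U, X) = X/(-54) + U/(-5/4 - 1*(-4)) = X*(-1/54) + U/(-5/4 + 4) = -X/54 + U/(11/4) = -X/54 + U*(4/11) = -X/54 + 4*U/11)
-30881/18117 - T(24, o(5, 2)) = -30881/18117 - (-1/54*15 + (4/11)*24) = -30881*1/18117 - (-5/18 + 96/11) = -30881/18117 - 1*1673/198 = -30881/18117 - 1673/198 = -367921/36234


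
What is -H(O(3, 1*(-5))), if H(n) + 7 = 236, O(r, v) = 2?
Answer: -229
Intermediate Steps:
H(n) = 229 (H(n) = -7 + 236 = 229)
-H(O(3, 1*(-5))) = -1*229 = -229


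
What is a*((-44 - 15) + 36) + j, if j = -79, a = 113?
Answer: -2678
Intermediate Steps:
a*((-44 - 15) + 36) + j = 113*((-44 - 15) + 36) - 79 = 113*(-59 + 36) - 79 = 113*(-23) - 79 = -2599 - 79 = -2678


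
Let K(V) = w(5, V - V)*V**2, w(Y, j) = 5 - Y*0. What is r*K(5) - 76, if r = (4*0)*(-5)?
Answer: -76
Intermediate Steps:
w(Y, j) = 5 (w(Y, j) = 5 - 1*0 = 5 + 0 = 5)
K(V) = 5*V**2
r = 0 (r = 0*(-5) = 0)
r*K(5) - 76 = 0*(5*5**2) - 76 = 0*(5*25) - 76 = 0*125 - 76 = 0 - 76 = -76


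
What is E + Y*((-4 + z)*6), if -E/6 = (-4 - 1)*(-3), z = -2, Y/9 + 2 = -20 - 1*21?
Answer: 13842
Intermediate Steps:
Y = -387 (Y = -18 + 9*(-20 - 1*21) = -18 + 9*(-20 - 21) = -18 + 9*(-41) = -18 - 369 = -387)
E = -90 (E = -6*(-4 - 1)*(-3) = -(-30)*(-3) = -6*15 = -90)
E + Y*((-4 + z)*6) = -90 - 387*(-4 - 2)*6 = -90 - (-2322)*6 = -90 - 387*(-36) = -90 + 13932 = 13842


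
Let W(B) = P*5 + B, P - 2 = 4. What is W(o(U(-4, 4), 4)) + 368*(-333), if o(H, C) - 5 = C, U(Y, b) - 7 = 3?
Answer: -122505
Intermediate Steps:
P = 6 (P = 2 + 4 = 6)
U(Y, b) = 10 (U(Y, b) = 7 + 3 = 10)
o(H, C) = 5 + C
W(B) = 30 + B (W(B) = 6*5 + B = 30 + B)
W(o(U(-4, 4), 4)) + 368*(-333) = (30 + (5 + 4)) + 368*(-333) = (30 + 9) - 122544 = 39 - 122544 = -122505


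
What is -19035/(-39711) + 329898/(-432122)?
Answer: -812522868/2859999457 ≈ -0.28410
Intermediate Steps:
-19035/(-39711) + 329898/(-432122) = -19035*(-1/39711) + 329898*(-1/432122) = 6345/13237 - 164949/216061 = -812522868/2859999457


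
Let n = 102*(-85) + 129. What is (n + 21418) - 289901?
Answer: -277024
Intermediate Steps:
n = -8541 (n = -8670 + 129 = -8541)
(n + 21418) - 289901 = (-8541 + 21418) - 289901 = 12877 - 289901 = -277024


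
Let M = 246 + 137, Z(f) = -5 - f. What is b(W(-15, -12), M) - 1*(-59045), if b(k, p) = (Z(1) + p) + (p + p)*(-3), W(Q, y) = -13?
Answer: 57124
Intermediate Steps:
M = 383
b(k, p) = -6 - 5*p (b(k, p) = ((-5 - 1*1) + p) + (p + p)*(-3) = ((-5 - 1) + p) + (2*p)*(-3) = (-6 + p) - 6*p = -6 - 5*p)
b(W(-15, -12), M) - 1*(-59045) = (-6 - 5*383) - 1*(-59045) = (-6 - 1915) + 59045 = -1921 + 59045 = 57124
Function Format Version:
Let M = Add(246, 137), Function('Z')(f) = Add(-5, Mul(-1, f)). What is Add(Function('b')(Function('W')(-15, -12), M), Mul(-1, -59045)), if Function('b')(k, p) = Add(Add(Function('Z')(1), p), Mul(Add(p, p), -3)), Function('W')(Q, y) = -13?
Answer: 57124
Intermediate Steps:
M = 383
Function('b')(k, p) = Add(-6, Mul(-5, p)) (Function('b')(k, p) = Add(Add(Add(-5, Mul(-1, 1)), p), Mul(Add(p, p), -3)) = Add(Add(Add(-5, -1), p), Mul(Mul(2, p), -3)) = Add(Add(-6, p), Mul(-6, p)) = Add(-6, Mul(-5, p)))
Add(Function('b')(Function('W')(-15, -12), M), Mul(-1, -59045)) = Add(Add(-6, Mul(-5, 383)), Mul(-1, -59045)) = Add(Add(-6, -1915), 59045) = Add(-1921, 59045) = 57124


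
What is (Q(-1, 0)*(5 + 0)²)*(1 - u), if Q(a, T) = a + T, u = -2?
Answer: -75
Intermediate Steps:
Q(a, T) = T + a
(Q(-1, 0)*(5 + 0)²)*(1 - u) = ((0 - 1)*(5 + 0)²)*(1 - 1*(-2)) = (-1*5²)*(1 + 2) = -1*25*3 = -25*3 = -75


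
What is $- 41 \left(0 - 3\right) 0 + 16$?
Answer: $16$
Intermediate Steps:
$- 41 \left(0 - 3\right) 0 + 16 = - 41 \left(\left(-3\right) 0\right) + 16 = \left(-41\right) 0 + 16 = 0 + 16 = 16$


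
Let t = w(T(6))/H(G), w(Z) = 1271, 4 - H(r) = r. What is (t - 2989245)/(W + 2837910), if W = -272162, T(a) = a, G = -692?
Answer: -2080513249/1785760608 ≈ -1.1651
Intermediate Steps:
H(r) = 4 - r
t = 1271/696 (t = 1271/(4 - 1*(-692)) = 1271/(4 + 692) = 1271/696 ≈ 1.8261)
(t - 2989245)/(W + 2837910) = (1271/696 - 2989245)/(-272162 + 2837910) = -2080513249/696/2565748 = -2080513249/696*1/2565748 = -2080513249/1785760608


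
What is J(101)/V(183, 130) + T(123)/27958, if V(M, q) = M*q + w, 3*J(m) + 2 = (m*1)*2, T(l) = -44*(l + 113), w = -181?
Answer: -364937984/990090633 ≈ -0.36859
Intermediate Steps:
T(l) = -4972 - 44*l (T(l) = -44*(113 + l) = -4972 - 44*l)
J(m) = -2/3 + 2*m/3 (J(m) = -2/3 + ((m*1)*2)/3 = -2/3 + (m*2)/3 = -2/3 + (2*m)/3 = -2/3 + 2*m/3)
V(M, q) = -181 + M*q (V(M, q) = M*q - 181 = -181 + M*q)
J(101)/V(183, 130) + T(123)/27958 = (-2/3 + (2/3)*101)/(-181 + 183*130) + (-4972 - 44*123)/27958 = (-2/3 + 202/3)/(-181 + 23790) + (-4972 - 5412)*(1/27958) = (200/3)/23609 - 10384*1/27958 = (200/3)*(1/23609) - 5192/13979 = 200/70827 - 5192/13979 = -364937984/990090633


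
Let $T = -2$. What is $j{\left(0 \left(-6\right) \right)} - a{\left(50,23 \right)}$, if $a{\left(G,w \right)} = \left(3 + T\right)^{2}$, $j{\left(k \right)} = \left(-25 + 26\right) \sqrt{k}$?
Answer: $-1$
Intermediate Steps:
$j{\left(k \right)} = \sqrt{k}$ ($j{\left(k \right)} = 1 \sqrt{k} = \sqrt{k}$)
$a{\left(G,w \right)} = 1$ ($a{\left(G,w \right)} = \left(3 - 2\right)^{2} = 1^{2} = 1$)
$j{\left(0 \left(-6\right) \right)} - a{\left(50,23 \right)} = \sqrt{0 \left(-6\right)} - 1 = \sqrt{0} - 1 = 0 - 1 = -1$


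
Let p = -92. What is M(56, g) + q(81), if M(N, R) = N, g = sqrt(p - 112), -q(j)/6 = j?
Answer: -430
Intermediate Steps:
q(j) = -6*j
g = 2*I*sqrt(51) (g = sqrt(-92 - 112) = sqrt(-204) = 2*I*sqrt(51) ≈ 14.283*I)
M(56, g) + q(81) = 56 - 6*81 = 56 - 486 = -430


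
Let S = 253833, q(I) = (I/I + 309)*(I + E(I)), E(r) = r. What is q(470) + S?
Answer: 545233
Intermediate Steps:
q(I) = 620*I (q(I) = (I/I + 309)*(I + I) = (1 + 309)*(2*I) = 310*(2*I) = 620*I)
q(470) + S = 620*470 + 253833 = 291400 + 253833 = 545233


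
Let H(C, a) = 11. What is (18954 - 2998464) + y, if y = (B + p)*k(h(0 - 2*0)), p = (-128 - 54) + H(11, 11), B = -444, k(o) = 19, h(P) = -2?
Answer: -2991195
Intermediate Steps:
p = -171 (p = (-128 - 54) + 11 = -182 + 11 = -171)
y = -11685 (y = (-444 - 171)*19 = -615*19 = -11685)
(18954 - 2998464) + y = (18954 - 2998464) - 11685 = -2979510 - 11685 = -2991195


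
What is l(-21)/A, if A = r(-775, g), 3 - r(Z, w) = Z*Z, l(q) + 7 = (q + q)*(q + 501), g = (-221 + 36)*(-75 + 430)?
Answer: 20167/600622 ≈ 0.033577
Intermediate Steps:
g = -65675 (g = -185*355 = -65675)
l(q) = -7 + 2*q*(501 + q) (l(q) = -7 + (q + q)*(q + 501) = -7 + (2*q)*(501 + q) = -7 + 2*q*(501 + q))
r(Z, w) = 3 - Z**2 (r(Z, w) = 3 - Z*Z = 3 - Z**2)
A = -600622 (A = 3 - 1*(-775)**2 = 3 - 1*600625 = 3 - 600625 = -600622)
l(-21)/A = (-7 + 2*(-21)**2 + 1002*(-21))/(-600622) = (-7 + 2*441 - 21042)*(-1/600622) = (-7 + 882 - 21042)*(-1/600622) = -20167*(-1/600622) = 20167/600622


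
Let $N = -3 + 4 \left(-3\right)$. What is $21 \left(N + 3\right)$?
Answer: $-252$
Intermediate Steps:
$N = -15$ ($N = -3 - 12 = -15$)
$21 \left(N + 3\right) = 21 \left(-15 + 3\right) = 21 \left(-12\right) = -252$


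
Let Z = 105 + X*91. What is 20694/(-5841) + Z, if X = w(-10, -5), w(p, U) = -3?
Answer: -333994/1947 ≈ -171.54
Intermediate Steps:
X = -3
Z = -168 (Z = 105 - 3*91 = 105 - 273 = -168)
20694/(-5841) + Z = 20694/(-5841) - 168 = 20694*(-1/5841) - 168 = -6898/1947 - 168 = -333994/1947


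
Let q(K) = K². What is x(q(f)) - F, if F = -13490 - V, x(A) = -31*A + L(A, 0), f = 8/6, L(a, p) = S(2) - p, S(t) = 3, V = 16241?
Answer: 267110/9 ≈ 29679.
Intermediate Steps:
L(a, p) = 3 - p
f = 4/3 (f = 8*(⅙) = 4/3 ≈ 1.3333)
x(A) = 3 - 31*A (x(A) = -31*A + (3 - 1*0) = -31*A + (3 + 0) = -31*A + 3 = 3 - 31*A)
F = -29731 (F = -13490 - 1*16241 = -13490 - 16241 = -29731)
x(q(f)) - F = (3 - 31*(4/3)²) - 1*(-29731) = (3 - 31*16/9) + 29731 = (3 - 496/9) + 29731 = -469/9 + 29731 = 267110/9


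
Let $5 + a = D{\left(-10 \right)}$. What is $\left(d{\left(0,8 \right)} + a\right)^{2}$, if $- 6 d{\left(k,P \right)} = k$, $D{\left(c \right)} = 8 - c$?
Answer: $169$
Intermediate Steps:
$d{\left(k,P \right)} = - \frac{k}{6}$
$a = 13$ ($a = -5 + \left(8 - -10\right) = -5 + \left(8 + 10\right) = -5 + 18 = 13$)
$\left(d{\left(0,8 \right)} + a\right)^{2} = \left(\left(- \frac{1}{6}\right) 0 + 13\right)^{2} = \left(0 + 13\right)^{2} = 13^{2} = 169$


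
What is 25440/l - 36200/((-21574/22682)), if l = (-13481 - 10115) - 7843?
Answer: 12906824682520/339132493 ≈ 38058.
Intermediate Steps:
l = -31439 (l = -23596 - 7843 = -31439)
25440/l - 36200/((-21574/22682)) = 25440/(-31439) - 36200/((-21574/22682)) = 25440*(-1/31439) - 36200/((-21574*1/22682)) = -25440/31439 - 36200/(-10787/11341) = -25440/31439 - 36200*(-11341/10787) = -25440/31439 + 410544200/10787 = 12906824682520/339132493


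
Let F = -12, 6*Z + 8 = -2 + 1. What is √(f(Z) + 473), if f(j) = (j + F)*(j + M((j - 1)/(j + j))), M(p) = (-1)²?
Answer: √1919/2 ≈ 21.903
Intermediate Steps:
Z = -3/2 (Z = -4/3 + (-2 + 1)/6 = -4/3 + (⅙)*(-1) = -4/3 - ⅙ = -3/2 ≈ -1.5000)
M(p) = 1
f(j) = (1 + j)*(-12 + j) (f(j) = (j - 12)*(j + 1) = (-12 + j)*(1 + j) = (1 + j)*(-12 + j))
√(f(Z) + 473) = √((-12 + (-3/2)² - 11*(-3/2)) + 473) = √((-12 + 9/4 + 33/2) + 473) = √(27/4 + 473) = √(1919/4) = √1919/2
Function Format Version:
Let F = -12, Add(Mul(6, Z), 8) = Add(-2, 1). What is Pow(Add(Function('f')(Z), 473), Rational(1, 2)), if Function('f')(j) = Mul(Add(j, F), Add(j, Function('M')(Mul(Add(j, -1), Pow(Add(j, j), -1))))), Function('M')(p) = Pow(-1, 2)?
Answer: Mul(Rational(1, 2), Pow(1919, Rational(1, 2))) ≈ 21.903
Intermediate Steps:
Z = Rational(-3, 2) (Z = Add(Rational(-4, 3), Mul(Rational(1, 6), Add(-2, 1))) = Add(Rational(-4, 3), Mul(Rational(1, 6), -1)) = Add(Rational(-4, 3), Rational(-1, 6)) = Rational(-3, 2) ≈ -1.5000)
Function('M')(p) = 1
Function('f')(j) = Mul(Add(1, j), Add(-12, j)) (Function('f')(j) = Mul(Add(j, -12), Add(j, 1)) = Mul(Add(-12, j), Add(1, j)) = Mul(Add(1, j), Add(-12, j)))
Pow(Add(Function('f')(Z), 473), Rational(1, 2)) = Pow(Add(Add(-12, Pow(Rational(-3, 2), 2), Mul(-11, Rational(-3, 2))), 473), Rational(1, 2)) = Pow(Add(Add(-12, Rational(9, 4), Rational(33, 2)), 473), Rational(1, 2)) = Pow(Add(Rational(27, 4), 473), Rational(1, 2)) = Pow(Rational(1919, 4), Rational(1, 2)) = Mul(Rational(1, 2), Pow(1919, Rational(1, 2)))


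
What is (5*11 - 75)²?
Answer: 400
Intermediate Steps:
(5*11 - 75)² = (55 - 75)² = (-20)² = 400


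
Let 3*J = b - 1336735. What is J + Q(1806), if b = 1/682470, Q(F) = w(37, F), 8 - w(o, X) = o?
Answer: -912340910339/2047410 ≈ -4.4561e+5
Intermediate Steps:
w(o, X) = 8 - o
Q(F) = -29 (Q(F) = 8 - 1*37 = 8 - 37 = -29)
b = 1/682470 ≈ 1.4653e-6
J = -912281535449/2047410 (J = (1/682470 - 1336735)/3 = (⅓)*(-912281535449/682470) = -912281535449/2047410 ≈ -4.4558e+5)
J + Q(1806) = -912281535449/2047410 - 29 = -912340910339/2047410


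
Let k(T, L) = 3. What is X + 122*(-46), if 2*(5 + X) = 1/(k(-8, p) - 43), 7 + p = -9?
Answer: -449361/80 ≈ -5617.0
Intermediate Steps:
p = -16 (p = -7 - 9 = -16)
X = -401/80 (X = -5 + 1/(2*(3 - 43)) = -5 + (½)/(-40) = -5 + (½)*(-1/40) = -5 - 1/80 = -401/80 ≈ -5.0125)
X + 122*(-46) = -401/80 + 122*(-46) = -401/80 - 5612 = -449361/80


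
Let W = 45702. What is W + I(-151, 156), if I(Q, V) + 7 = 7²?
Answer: 45744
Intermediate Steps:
I(Q, V) = 42 (I(Q, V) = -7 + 7² = -7 + 49 = 42)
W + I(-151, 156) = 45702 + 42 = 45744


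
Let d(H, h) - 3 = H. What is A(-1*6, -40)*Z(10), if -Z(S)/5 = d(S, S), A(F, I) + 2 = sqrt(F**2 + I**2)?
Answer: 130 - 130*sqrt(409) ≈ -2499.1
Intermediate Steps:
A(F, I) = -2 + sqrt(F**2 + I**2)
d(H, h) = 3 + H
Z(S) = -15 - 5*S (Z(S) = -5*(3 + S) = -15 - 5*S)
A(-1*6, -40)*Z(10) = (-2 + sqrt((-1*6)**2 + (-40)**2))*(-15 - 5*10) = (-2 + sqrt((-6)**2 + 1600))*(-15 - 50) = (-2 + sqrt(36 + 1600))*(-65) = (-2 + sqrt(1636))*(-65) = (-2 + 2*sqrt(409))*(-65) = 130 - 130*sqrt(409)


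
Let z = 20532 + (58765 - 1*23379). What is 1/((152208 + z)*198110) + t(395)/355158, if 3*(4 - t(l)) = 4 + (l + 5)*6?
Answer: -49313282331823/21965727736970820 ≈ -0.0022450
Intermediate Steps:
t(l) = -22/3 - 2*l (t(l) = 4 - (4 + (l + 5)*6)/3 = 4 - (4 + (5 + l)*6)/3 = 4 - (4 + (30 + 6*l))/3 = 4 - (34 + 6*l)/3 = 4 + (-34/3 - 2*l) = -22/3 - 2*l)
z = 55918 (z = 20532 + (58765 - 23379) = 20532 + 35386 = 55918)
1/((152208 + z)*198110) + t(395)/355158 = 1/((152208 + 55918)*198110) + (-22/3 - 2*395)/355158 = (1/198110)/208126 + (-22/3 - 790)*(1/355158) = (1/208126)*(1/198110) - 2392/3*1/355158 = 1/41231841860 - 1196/532737 = -49313282331823/21965727736970820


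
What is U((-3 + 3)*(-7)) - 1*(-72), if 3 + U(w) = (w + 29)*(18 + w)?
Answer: 591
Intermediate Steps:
U(w) = -3 + (18 + w)*(29 + w) (U(w) = -3 + (w + 29)*(18 + w) = -3 + (29 + w)*(18 + w) = -3 + (18 + w)*(29 + w))
U((-3 + 3)*(-7)) - 1*(-72) = (519 + ((-3 + 3)*(-7))**2 + 47*((-3 + 3)*(-7))) - 1*(-72) = (519 + (0*(-7))**2 + 47*(0*(-7))) + 72 = (519 + 0**2 + 47*0) + 72 = (519 + 0 + 0) + 72 = 519 + 72 = 591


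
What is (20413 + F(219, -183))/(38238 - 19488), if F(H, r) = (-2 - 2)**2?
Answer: 20429/18750 ≈ 1.0895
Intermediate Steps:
F(H, r) = 16 (F(H, r) = (-4)**2 = 16)
(20413 + F(219, -183))/(38238 - 19488) = (20413 + 16)/(38238 - 19488) = 20429/18750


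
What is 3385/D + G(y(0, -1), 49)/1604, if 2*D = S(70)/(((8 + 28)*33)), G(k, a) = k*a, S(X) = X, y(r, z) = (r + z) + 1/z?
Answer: 645029009/5614 ≈ 1.1490e+5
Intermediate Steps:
y(r, z) = r + z + 1/z
G(k, a) = a*k
D = 35/1188 (D = (70/(((8 + 28)*33)))/2 = (70/((36*33)))/2 = (70/1188)/2 = (70*(1/1188))/2 = (1/2)*(35/594) = 35/1188 ≈ 0.029461)
3385/D + G(y(0, -1), 49)/1604 = 3385/(35/1188) + (49*(0 - 1 + 1/(-1)))/1604 = 3385*(1188/35) + (49*(0 - 1 - 1))*(1/1604) = 804276/7 + (49*(-2))*(1/1604) = 804276/7 - 98*1/1604 = 804276/7 - 49/802 = 645029009/5614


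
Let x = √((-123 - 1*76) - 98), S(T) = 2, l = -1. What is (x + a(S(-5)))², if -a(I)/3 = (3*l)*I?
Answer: 27 + 108*I*√33 ≈ 27.0 + 620.41*I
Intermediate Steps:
a(I) = 9*I (a(I) = -3*3*(-1)*I = -(-9)*I = 9*I)
x = 3*I*√33 (x = √((-123 - 76) - 98) = √(-199 - 98) = √(-297) = 3*I*√33 ≈ 17.234*I)
(x + a(S(-5)))² = (3*I*√33 + 9*2)² = (3*I*√33 + 18)² = (18 + 3*I*√33)²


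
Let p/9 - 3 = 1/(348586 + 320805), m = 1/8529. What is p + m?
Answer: 154150113805/5709235839 ≈ 27.000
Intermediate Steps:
m = 1/8529 ≈ 0.00011725
p = 18073566/669391 (p = 27 + 9/(348586 + 320805) = 27 + 9/669391 = 18073566/669391 ≈ 27.000)
p + m = 18073566/669391 + 1/8529 = 154150113805/5709235839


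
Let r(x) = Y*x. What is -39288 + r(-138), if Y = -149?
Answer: -18726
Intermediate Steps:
r(x) = -149*x
-39288 + r(-138) = -39288 - 149*(-138) = -39288 + 20562 = -18726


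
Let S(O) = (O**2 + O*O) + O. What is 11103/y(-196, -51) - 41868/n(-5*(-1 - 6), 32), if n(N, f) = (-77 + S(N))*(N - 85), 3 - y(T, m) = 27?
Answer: -27829091/60200 ≈ -462.28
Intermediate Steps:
y(T, m) = -24 (y(T, m) = 3 - 1*27 = 3 - 27 = -24)
S(O) = O + 2*O**2 (S(O) = (O**2 + O**2) + O = 2*O**2 + O = O + 2*O**2)
n(N, f) = (-85 + N)*(-77 + N*(1 + 2*N)) (n(N, f) = (-77 + N*(1 + 2*N))*(N - 85) = (-77 + N*(1 + 2*N))*(-85 + N) = (-85 + N)*(-77 + N*(1 + 2*N)))
11103/y(-196, -51) - 41868/n(-5*(-1 - 6), 32) = 11103/(-24) - 41868/(6545 - 169*25*(-1 - 6)**2 - (-810)*(-1 - 6) + 2*(-5*(-1 - 6))**3) = 11103*(-1/24) - 41868/(6545 - 169*(-5*(-7))**2 - (-810)*(-7) + 2*(-5*(-7))**3) = -3701/8 - 41868/(6545 - 169*35**2 - 162*35 + 2*35**3) = -3701/8 - 41868/(6545 - 169*1225 - 5670 + 2*42875) = -3701/8 - 41868/(6545 - 207025 - 5670 + 85750) = -3701/8 - 41868/(-120400) = -3701/8 - 41868*(-1/120400) = -3701/8 + 10467/30100 = -27829091/60200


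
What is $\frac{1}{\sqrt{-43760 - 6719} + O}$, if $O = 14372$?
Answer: $\frac{14372}{206604863} - \frac{i \sqrt{50479}}{206604863} \approx 6.9563 \cdot 10^{-5} - 1.0875 \cdot 10^{-6} i$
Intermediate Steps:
$\frac{1}{\sqrt{-43760 - 6719} + O} = \frac{1}{\sqrt{-43760 - 6719} + 14372} = \frac{1}{\sqrt{-50479} + 14372} = \frac{1}{i \sqrt{50479} + 14372} = \frac{1}{14372 + i \sqrt{50479}}$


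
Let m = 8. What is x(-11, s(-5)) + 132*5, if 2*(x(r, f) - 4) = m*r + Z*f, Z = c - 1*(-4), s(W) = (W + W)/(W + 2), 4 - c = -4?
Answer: 640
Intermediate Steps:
c = 8 (c = 4 - 1*(-4) = 4 + 4 = 8)
s(W) = 2*W/(2 + W) (s(W) = (2*W)/(2 + W) = 2*W/(2 + W))
Z = 12 (Z = 8 - 1*(-4) = 8 + 4 = 12)
x(r, f) = 4 + 4*r + 6*f (x(r, f) = 4 + (8*r + 12*f)/2 = 4 + (4*r + 6*f) = 4 + 4*r + 6*f)
x(-11, s(-5)) + 132*5 = (4 + 4*(-11) + 6*(2*(-5)/(2 - 5))) + 132*5 = (4 - 44 + 6*(2*(-5)/(-3))) + 660 = (4 - 44 + 6*(2*(-5)*(-⅓))) + 660 = (4 - 44 + 6*(10/3)) + 660 = (4 - 44 + 20) + 660 = -20 + 660 = 640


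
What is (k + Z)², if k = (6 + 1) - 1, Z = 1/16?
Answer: 9409/256 ≈ 36.754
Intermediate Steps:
Z = 1/16 ≈ 0.062500
k = 6 (k = 7 - 1 = 6)
(k + Z)² = (6 + 1/16)² = (97/16)² = 9409/256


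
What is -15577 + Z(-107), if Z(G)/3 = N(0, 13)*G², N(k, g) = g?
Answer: 430934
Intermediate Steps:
Z(G) = 39*G² (Z(G) = 3*(13*G²) = 39*G²)
-15577 + Z(-107) = -15577 + 39*(-107)² = -15577 + 39*11449 = -15577 + 446511 = 430934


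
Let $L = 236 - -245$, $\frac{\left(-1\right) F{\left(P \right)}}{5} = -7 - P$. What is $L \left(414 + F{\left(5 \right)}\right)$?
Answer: $227994$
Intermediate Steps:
$F{\left(P \right)} = 35 + 5 P$ ($F{\left(P \right)} = - 5 \left(-7 - P\right) = 35 + 5 P$)
$L = 481$ ($L = 236 + 245 = 481$)
$L \left(414 + F{\left(5 \right)}\right) = 481 \left(414 + \left(35 + 5 \cdot 5\right)\right) = 481 \left(414 + \left(35 + 25\right)\right) = 481 \left(414 + 60\right) = 481 \cdot 474 = 227994$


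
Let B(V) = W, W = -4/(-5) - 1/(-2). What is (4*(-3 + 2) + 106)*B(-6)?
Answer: 663/5 ≈ 132.60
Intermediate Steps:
W = 13/10 (W = -4*(-⅕) - 1*(-½) = ⅘ + ½ = 13/10 ≈ 1.3000)
B(V) = 13/10
(4*(-3 + 2) + 106)*B(-6) = (4*(-3 + 2) + 106)*(13/10) = (4*(-1) + 106)*(13/10) = (-4 + 106)*(13/10) = 102*(13/10) = 663/5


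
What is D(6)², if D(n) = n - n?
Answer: 0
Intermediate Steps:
D(n) = 0
D(6)² = 0² = 0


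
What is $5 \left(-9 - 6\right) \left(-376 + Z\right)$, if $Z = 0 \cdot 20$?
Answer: $28200$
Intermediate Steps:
$Z = 0$
$5 \left(-9 - 6\right) \left(-376 + Z\right) = 5 \left(-9 - 6\right) \left(-376 + 0\right) = 5 \left(-15\right) \left(-376\right) = \left(-75\right) \left(-376\right) = 28200$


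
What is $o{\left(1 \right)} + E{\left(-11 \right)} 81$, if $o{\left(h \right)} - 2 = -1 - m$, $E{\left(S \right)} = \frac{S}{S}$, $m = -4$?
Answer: $86$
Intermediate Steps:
$E{\left(S \right)} = 1$
$o{\left(h \right)} = 5$ ($o{\left(h \right)} = 2 - -3 = 2 + \left(-1 + 4\right) = 2 + 3 = 5$)
$o{\left(1 \right)} + E{\left(-11 \right)} 81 = 5 + 1 \cdot 81 = 5 + 81 = 86$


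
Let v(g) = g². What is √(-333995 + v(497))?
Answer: I*√86986 ≈ 294.93*I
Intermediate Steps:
√(-333995 + v(497)) = √(-333995 + 497²) = √(-333995 + 247009) = √(-86986) = I*√86986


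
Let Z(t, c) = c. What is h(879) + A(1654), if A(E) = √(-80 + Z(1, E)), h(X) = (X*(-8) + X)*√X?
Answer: √1574 - 6153*√879 ≈ -1.8238e+5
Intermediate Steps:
h(X) = -7*X^(3/2) (h(X) = (-8*X + X)*√X = (-7*X)*√X = -7*X^(3/2))
A(E) = √(-80 + E)
h(879) + A(1654) = -6153*√879 + √(-80 + 1654) = -6153*√879 + √1574 = √1574 - 6153*√879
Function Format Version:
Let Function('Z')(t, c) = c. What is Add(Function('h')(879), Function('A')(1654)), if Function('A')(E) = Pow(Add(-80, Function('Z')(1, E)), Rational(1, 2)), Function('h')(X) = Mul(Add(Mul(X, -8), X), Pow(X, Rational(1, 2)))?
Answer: Add(Pow(1574, Rational(1, 2)), Mul(-6153, Pow(879, Rational(1, 2)))) ≈ -1.8238e+5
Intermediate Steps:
Function('h')(X) = Mul(-7, Pow(X, Rational(3, 2))) (Function('h')(X) = Mul(Add(Mul(-8, X), X), Pow(X, Rational(1, 2))) = Mul(Mul(-7, X), Pow(X, Rational(1, 2))) = Mul(-7, Pow(X, Rational(3, 2))))
Function('A')(E) = Pow(Add(-80, E), Rational(1, 2))
Add(Function('h')(879), Function('A')(1654)) = Add(Mul(-7, Pow(879, Rational(3, 2))), Pow(Add(-80, 1654), Rational(1, 2))) = Add(Mul(-7, Mul(879, Pow(879, Rational(1, 2)))), Pow(1574, Rational(1, 2))) = Add(Mul(-6153, Pow(879, Rational(1, 2))), Pow(1574, Rational(1, 2))) = Add(Pow(1574, Rational(1, 2)), Mul(-6153, Pow(879, Rational(1, 2))))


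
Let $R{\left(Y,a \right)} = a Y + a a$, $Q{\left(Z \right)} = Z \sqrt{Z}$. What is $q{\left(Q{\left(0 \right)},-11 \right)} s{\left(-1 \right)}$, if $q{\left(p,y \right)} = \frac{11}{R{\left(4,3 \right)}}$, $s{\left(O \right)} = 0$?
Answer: $0$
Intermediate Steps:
$Q{\left(Z \right)} = Z^{\frac{3}{2}}$
$R{\left(Y,a \right)} = a^{2} + Y a$ ($R{\left(Y,a \right)} = Y a + a^{2} = a^{2} + Y a$)
$q{\left(p,y \right)} = \frac{11}{21}$ ($q{\left(p,y \right)} = \frac{11}{3 \left(4 + 3\right)} = \frac{11}{3 \cdot 7} = \frac{11}{21}$)
$q{\left(Q{\left(0 \right)},-11 \right)} s{\left(-1 \right)} = \frac{11}{21} \cdot 0 = 0$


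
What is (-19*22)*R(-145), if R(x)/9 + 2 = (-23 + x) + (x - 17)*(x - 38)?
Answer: -110888712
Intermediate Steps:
R(x) = -225 + 9*x + 9*(-38 + x)*(-17 + x) (R(x) = -18 + 9*((-23 + x) + (x - 17)*(x - 38)) = -18 + 9*((-23 + x) + (-17 + x)*(-38 + x)) = -18 + 9*((-23 + x) + (-38 + x)*(-17 + x)) = -18 + 9*(-23 + x + (-38 + x)*(-17 + x)) = -18 + (-207 + 9*x + 9*(-38 + x)*(-17 + x)) = -225 + 9*x + 9*(-38 + x)*(-17 + x))
(-19*22)*R(-145) = (-19*22)*(5589 - 486*(-145) + 9*(-145)²) = -418*(5589 + 70470 + 9*21025) = -418*(5589 + 70470 + 189225) = -418*265284 = -110888712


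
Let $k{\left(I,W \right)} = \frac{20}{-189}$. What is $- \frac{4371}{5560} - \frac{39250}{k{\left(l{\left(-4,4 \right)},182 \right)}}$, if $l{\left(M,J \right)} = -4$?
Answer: $\frac{2062269129}{5560} \approx 3.7091 \cdot 10^{5}$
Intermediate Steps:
$k{\left(I,W \right)} = - \frac{20}{189}$ ($k{\left(I,W \right)} = 20 \left(- \frac{1}{189}\right) = - \frac{20}{189}$)
$- \frac{4371}{5560} - \frac{39250}{k{\left(l{\left(-4,4 \right)},182 \right)}} = - \frac{4371}{5560} - \frac{39250}{- \frac{20}{189}} = \left(-4371\right) \frac{1}{5560} - - \frac{741825}{2} = - \frac{4371}{5560} + \frac{741825}{2} = \frac{2062269129}{5560}$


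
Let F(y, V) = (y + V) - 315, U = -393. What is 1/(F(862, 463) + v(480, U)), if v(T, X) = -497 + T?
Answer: 1/993 ≈ 0.0010071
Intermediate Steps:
F(y, V) = -315 + V + y (F(y, V) = (V + y) - 315 = -315 + V + y)
1/(F(862, 463) + v(480, U)) = 1/((-315 + 463 + 862) + (-497 + 480)) = 1/(1010 - 17) = 1/993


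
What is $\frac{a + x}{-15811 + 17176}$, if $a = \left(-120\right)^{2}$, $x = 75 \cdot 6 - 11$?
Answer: $\frac{14839}{1365} \approx 10.871$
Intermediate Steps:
$x = 439$ ($x = 450 - 11 = 439$)
$a = 14400$
$\frac{a + x}{-15811 + 17176} = \frac{14400 + 439}{-15811 + 17176} = \frac{14839}{1365}$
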